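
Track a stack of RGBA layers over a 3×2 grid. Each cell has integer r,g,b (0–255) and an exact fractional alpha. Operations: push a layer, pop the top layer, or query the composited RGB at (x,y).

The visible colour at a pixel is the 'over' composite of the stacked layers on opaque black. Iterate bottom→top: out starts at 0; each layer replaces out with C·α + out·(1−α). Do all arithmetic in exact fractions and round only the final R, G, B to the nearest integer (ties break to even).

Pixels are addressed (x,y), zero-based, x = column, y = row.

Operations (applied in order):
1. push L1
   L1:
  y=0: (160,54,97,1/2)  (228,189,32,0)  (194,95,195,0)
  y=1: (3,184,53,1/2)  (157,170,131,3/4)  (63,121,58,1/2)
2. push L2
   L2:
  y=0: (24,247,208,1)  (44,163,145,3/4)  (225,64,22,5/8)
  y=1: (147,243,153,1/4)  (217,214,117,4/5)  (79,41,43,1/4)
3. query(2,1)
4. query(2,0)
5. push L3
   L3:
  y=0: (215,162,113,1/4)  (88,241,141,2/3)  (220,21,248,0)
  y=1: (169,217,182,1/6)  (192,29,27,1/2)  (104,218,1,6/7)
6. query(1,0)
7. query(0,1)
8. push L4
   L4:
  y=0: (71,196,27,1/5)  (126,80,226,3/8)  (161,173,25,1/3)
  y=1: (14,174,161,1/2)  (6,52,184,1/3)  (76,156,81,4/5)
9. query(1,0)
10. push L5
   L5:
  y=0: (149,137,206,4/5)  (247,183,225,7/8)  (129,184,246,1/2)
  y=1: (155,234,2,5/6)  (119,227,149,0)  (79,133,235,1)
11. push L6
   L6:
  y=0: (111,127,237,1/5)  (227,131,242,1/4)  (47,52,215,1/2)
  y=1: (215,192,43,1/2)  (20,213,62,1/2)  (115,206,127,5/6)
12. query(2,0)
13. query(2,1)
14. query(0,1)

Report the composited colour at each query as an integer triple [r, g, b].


at x=2,y=1 over L1,L2:
L1 α=1/2: [63/2, 121/2, 29]
L2 α=1/4: [347/8, 445/8, 65/2]
→ [43, 56, 32]

query (2,0) [L1,L2] — begin 0,0,0
+L1 (α=0) → [0, 0, 0]
+L2 (α=5/8) → [1125/8, 40, 55/4]
→ [141, 40, 14]

(1,0) stack=L1,L2,L3; from [0,0,0]:
+L1 (α=0) → [0, 0, 0]
+L2 (α=3/4) → [33, 489/4, 435/4]
+L3 (α=2/3) → [209/3, 2417/12, 521/4]
→ [70, 201, 130]

query (0,1) [L1,L2,L3] — begin 0,0,0
+L1 (α=1/2) → [3/2, 92, 53/2]
+L2 (α=1/4) → [303/8, 519/4, 465/8]
+L3 (α=1/6) → [2867/48, 3463/24, 3781/48]
= [60, 144, 79]

at x=1,y=0 over L1,L2,L3,L4:
after L1 α=0: [0, 0, 0]
after L2 α=3/4: [33, 489/4, 435/4]
after L3 α=2/3: [209/3, 2417/12, 521/4]
after L4 α=3/8: [2179/24, 14965/96, 5317/32]
→ [91, 156, 166]

(2,0) stack=L1,L2,L3,L4,L5,L6; from [0,0,0]:
L1 α=0: [0, 0, 0]
L2 α=5/8: [1125/8, 40, 55/4]
L3 α=0: [1125/8, 40, 55/4]
L4 α=1/3: [1769/12, 253/3, 35/2]
L5 α=1/2: [3317/24, 805/6, 527/4]
L6 α=1/2: [4445/48, 1117/12, 1387/8]
= [93, 93, 173]

query (2,1) [L1,L2,L3,L4,L5,L6] — begin 0,0,0
+L1 (α=1/2) → [63/2, 121/2, 29]
+L2 (α=1/4) → [347/8, 445/8, 65/2]
+L3 (α=6/7) → [5339/56, 10909/56, 11/2]
+L4 (α=4/5) → [22363/280, 45853/280, 659/10]
+L5 (α=1) → [79, 133, 235]
+L6 (α=5/6) → [109, 1163/6, 145]
= [109, 194, 145]

(0,1) stack=L1,L2,L3,L4,L5,L6; from [0,0,0]:
L1 α=1/2: [3/2, 92, 53/2]
L2 α=1/4: [303/8, 519/4, 465/8]
L3 α=1/6: [2867/48, 3463/24, 3781/48]
L4 α=1/2: [3539/96, 7639/48, 11509/96]
L5 α=5/6: [77939/576, 63799/288, 12469/576]
L6 α=1/2: [201779/1152, 119095/576, 37237/1152]
→ [175, 207, 32]


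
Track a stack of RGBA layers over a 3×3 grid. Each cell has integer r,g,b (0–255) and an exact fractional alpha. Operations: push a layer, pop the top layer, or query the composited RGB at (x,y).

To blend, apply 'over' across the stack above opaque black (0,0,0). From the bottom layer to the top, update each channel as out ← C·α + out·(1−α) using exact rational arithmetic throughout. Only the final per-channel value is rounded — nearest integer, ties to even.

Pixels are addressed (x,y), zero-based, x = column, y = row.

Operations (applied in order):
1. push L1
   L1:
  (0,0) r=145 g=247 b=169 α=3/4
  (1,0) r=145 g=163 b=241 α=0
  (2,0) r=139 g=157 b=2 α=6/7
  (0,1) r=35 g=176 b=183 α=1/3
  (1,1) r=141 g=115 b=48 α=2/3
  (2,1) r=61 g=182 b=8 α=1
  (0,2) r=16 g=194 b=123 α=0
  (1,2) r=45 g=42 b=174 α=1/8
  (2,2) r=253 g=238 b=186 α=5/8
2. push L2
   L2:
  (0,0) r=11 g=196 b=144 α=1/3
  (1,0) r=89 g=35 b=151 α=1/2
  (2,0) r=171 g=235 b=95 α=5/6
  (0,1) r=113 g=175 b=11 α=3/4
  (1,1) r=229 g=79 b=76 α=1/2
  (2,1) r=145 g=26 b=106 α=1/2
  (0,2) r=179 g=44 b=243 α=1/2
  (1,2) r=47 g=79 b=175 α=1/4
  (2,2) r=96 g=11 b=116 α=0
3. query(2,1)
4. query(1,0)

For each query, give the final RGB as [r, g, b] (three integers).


at x=2,y=1 over L1,L2:
L1 α=1: [61, 182, 8]
L2 α=1/2: [103, 104, 57]
→ [103, 104, 57]

(1,0) stack=L1,L2; from [0,0,0]:
+L1 (α=0) → [0, 0, 0]
+L2 (α=1/2) → [89/2, 35/2, 151/2]
= [44, 18, 76]


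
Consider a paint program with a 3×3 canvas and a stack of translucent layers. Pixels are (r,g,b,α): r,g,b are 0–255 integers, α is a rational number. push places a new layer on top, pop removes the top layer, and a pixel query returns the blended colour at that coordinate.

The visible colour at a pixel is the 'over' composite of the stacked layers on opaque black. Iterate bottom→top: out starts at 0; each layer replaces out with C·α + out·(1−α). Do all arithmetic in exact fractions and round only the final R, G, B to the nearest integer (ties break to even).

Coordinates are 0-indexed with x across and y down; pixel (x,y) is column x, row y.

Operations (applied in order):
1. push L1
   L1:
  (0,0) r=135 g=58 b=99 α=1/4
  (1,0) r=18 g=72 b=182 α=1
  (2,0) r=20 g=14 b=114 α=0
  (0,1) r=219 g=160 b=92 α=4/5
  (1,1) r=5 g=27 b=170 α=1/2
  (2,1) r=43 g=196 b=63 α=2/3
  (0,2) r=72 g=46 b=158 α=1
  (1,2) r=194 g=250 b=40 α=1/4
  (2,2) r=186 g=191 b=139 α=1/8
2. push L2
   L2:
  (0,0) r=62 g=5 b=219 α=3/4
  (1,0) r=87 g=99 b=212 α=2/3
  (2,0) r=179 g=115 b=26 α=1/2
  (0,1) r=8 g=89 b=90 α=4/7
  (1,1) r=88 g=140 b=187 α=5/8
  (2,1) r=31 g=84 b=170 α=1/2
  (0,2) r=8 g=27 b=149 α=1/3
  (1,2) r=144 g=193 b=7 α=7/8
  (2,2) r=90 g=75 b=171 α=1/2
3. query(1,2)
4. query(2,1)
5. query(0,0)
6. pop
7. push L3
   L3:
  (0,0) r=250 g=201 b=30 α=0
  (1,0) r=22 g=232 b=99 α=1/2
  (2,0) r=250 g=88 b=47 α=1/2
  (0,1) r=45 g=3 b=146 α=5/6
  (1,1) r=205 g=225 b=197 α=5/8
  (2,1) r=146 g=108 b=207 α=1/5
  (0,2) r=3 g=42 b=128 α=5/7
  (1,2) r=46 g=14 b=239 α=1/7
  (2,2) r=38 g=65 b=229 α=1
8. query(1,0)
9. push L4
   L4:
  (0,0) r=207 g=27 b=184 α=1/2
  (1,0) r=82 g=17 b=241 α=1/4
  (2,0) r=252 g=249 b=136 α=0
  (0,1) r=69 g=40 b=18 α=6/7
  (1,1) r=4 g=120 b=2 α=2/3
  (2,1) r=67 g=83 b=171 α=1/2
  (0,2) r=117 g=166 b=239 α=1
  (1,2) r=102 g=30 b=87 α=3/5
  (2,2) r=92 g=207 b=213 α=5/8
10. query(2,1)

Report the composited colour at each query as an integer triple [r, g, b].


query (1,2) [L1,L2] — begin 0,0,0
after L1 α=1/4: [97/2, 125/2, 10]
after L2 α=7/8: [2113/16, 2827/16, 59/8]
→ [132, 177, 7]

at x=2,y=1 over L1,L2:
L1 α=2/3: [86/3, 392/3, 42]
L2 α=1/2: [179/6, 322/3, 106]
→ [30, 107, 106]

at x=0,y=0 over L1,L2:
L1 α=1/4: [135/4, 29/2, 99/4]
L2 α=3/4: [879/16, 59/8, 2727/16]
rounded: [55, 7, 170]

at x=1,y=0 over L1,L3:
after L1 α=1: [18, 72, 182]
after L3 α=1/2: [20, 152, 281/2]
→ [20, 152, 140]

(2,1) stack=L1,L3,L4; from [0,0,0]:
+L1 (α=2/3) → [86/3, 392/3, 42]
+L3 (α=1/5) → [782/15, 1892/15, 75]
+L4 (α=1/2) → [1787/30, 3137/30, 123]
→ [60, 105, 123]


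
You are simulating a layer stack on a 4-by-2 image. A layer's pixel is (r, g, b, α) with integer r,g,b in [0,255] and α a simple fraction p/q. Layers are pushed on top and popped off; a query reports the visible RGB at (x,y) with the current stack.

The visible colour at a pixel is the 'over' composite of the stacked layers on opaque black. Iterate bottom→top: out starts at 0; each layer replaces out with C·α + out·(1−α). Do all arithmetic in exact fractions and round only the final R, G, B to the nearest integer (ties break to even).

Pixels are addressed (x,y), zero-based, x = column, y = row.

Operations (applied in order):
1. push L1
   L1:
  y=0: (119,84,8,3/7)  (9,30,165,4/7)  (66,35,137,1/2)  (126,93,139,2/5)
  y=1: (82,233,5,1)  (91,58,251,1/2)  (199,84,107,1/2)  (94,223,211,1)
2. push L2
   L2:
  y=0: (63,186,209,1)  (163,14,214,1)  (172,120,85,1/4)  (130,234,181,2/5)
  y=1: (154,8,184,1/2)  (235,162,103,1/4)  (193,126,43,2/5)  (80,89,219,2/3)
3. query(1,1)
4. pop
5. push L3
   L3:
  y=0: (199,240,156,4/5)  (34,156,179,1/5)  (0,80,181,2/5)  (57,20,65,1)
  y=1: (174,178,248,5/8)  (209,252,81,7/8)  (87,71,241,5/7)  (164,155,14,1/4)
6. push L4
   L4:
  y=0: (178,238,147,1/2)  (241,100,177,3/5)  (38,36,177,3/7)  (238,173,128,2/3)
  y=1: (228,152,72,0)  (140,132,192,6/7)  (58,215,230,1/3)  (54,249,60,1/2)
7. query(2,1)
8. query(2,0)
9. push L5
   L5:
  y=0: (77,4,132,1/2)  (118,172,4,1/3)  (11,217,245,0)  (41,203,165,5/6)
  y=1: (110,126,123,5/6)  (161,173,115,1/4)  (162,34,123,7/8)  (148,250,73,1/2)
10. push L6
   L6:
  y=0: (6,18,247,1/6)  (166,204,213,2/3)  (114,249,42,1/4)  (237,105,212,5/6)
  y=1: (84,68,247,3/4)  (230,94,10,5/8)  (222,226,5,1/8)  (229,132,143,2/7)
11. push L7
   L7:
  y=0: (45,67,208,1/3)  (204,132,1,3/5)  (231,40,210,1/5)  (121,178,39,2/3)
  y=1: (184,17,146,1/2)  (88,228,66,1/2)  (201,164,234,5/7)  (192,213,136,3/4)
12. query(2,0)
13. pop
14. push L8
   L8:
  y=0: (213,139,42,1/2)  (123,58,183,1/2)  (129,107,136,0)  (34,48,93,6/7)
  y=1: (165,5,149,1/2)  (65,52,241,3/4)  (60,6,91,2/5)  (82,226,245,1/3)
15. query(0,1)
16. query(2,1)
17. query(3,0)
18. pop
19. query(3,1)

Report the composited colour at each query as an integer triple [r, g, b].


at x=1,y=1 over L1,L2:
L1 α=1/2: [91/2, 29, 251/2]
L2 α=1/4: [743/8, 249/4, 959/8]
= [93, 62, 120]

query (2,1) [L1,L3,L4] — begin 0,0,0
+L1 (α=1/2) → [199/2, 42, 107/2]
+L3 (α=5/7) → [634/7, 439/7, 1312/7]
+L4 (α=1/3) → [558/7, 2383/21, 4234/21]
rounded: [80, 113, 202]

(2,0) stack=L1,L3,L4; from [0,0,0]:
+L1 (α=1/2) → [33, 35/2, 137/2]
+L3 (α=2/5) → [99/5, 85/2, 227/2]
+L4 (α=3/7) → [138/5, 278/7, 985/7]
rounded: [28, 40, 141]

(2,0) stack=L1,L3,L4,L5,L6,L7; from [0,0,0]:
L1 α=1/2: [33, 35/2, 137/2]
L3 α=2/5: [99/5, 85/2, 227/2]
L4 α=3/7: [138/5, 278/7, 985/7]
L5 α=0: [138/5, 278/7, 985/7]
L6 α=1/4: [246/5, 2577/28, 3249/28]
L7 α=1/5: [2139/25, 2857/35, 4719/35]
rounded: [86, 82, 135]

at x=0,y=1 over L1,L3,L4,L5,L6,L8:
L1 α=1: [82, 233, 5]
L3 α=5/8: [279/2, 1589/8, 1255/8]
L4 α=0: [279/2, 1589/8, 1255/8]
L5 α=5/6: [1379/12, 6629/48, 6175/48]
L6 α=3/4: [4403/48, 16421/192, 41743/192]
L8 α=1/2: [12323/96, 17381/384, 70351/384]
→ [128, 45, 183]

at x=2,y=1 over L1,L3,L4,L5,L6,L8:
+L1 (α=1/2) → [199/2, 42, 107/2]
+L3 (α=5/7) → [634/7, 439/7, 1312/7]
+L4 (α=1/3) → [558/7, 2383/21, 4234/21]
+L5 (α=7/8) → [1062/7, 7381/168, 22315/168]
+L6 (α=1/8) → [321/2, 12805/192, 22435/192]
+L8 (α=2/5) → [1203/10, 13573/320, 34083/320]
= [120, 42, 107]

at x=3,y=0 over L1,L3,L4,L5,L6,L8:
L1 α=2/5: [252/5, 186/5, 278/5]
L3 α=1: [57, 20, 65]
L4 α=2/3: [533/3, 122, 107]
L5 α=5/6: [574/9, 379/2, 466/3]
L6 α=5/6: [11239/54, 1429/12, 1823/9]
L8 α=6/7: [22255/378, 4885/84, 6845/63]
= [59, 58, 109]

at x=3,y=1 over L1,L3,L4,L5,L6:
after L1 α=1: [94, 223, 211]
after L3 α=1/4: [223/2, 206, 647/4]
after L4 α=1/2: [331/4, 455/2, 887/8]
after L5 α=1/2: [923/8, 955/4, 1471/16]
after L6 α=2/7: [8279/56, 833/4, 11931/112]
= [148, 208, 107]


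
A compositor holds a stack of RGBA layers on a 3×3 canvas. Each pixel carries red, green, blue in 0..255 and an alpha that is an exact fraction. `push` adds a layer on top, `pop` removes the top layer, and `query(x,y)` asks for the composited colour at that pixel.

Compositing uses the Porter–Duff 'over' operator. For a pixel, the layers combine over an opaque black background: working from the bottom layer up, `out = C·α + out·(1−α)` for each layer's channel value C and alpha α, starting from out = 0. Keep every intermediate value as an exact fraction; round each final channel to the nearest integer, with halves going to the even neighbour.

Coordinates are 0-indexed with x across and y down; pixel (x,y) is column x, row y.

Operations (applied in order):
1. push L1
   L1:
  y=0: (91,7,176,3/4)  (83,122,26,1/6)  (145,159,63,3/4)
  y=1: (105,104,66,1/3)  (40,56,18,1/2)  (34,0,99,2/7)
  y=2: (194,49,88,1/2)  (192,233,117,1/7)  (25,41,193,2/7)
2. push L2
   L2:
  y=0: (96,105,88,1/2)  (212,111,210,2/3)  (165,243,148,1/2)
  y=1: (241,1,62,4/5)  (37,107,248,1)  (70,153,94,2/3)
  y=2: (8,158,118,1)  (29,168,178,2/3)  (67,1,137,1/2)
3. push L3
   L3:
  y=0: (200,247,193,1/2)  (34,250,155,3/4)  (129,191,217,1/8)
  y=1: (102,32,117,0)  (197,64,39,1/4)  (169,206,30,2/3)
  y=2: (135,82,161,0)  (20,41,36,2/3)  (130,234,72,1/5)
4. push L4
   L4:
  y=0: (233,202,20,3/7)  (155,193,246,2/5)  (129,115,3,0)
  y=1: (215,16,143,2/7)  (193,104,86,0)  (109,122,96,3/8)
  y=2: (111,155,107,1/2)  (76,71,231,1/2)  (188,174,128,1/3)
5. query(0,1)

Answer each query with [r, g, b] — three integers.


(0,1) stack=L1,L2,L3,L4; from [0,0,0]:
L1 α=1/3: [35, 104/3, 22]
L2 α=4/5: [999/5, 116/15, 54]
L3 α=0: [999/5, 116/15, 54]
L4 α=2/7: [1429/7, 212/21, 556/7]
→ [204, 10, 79]


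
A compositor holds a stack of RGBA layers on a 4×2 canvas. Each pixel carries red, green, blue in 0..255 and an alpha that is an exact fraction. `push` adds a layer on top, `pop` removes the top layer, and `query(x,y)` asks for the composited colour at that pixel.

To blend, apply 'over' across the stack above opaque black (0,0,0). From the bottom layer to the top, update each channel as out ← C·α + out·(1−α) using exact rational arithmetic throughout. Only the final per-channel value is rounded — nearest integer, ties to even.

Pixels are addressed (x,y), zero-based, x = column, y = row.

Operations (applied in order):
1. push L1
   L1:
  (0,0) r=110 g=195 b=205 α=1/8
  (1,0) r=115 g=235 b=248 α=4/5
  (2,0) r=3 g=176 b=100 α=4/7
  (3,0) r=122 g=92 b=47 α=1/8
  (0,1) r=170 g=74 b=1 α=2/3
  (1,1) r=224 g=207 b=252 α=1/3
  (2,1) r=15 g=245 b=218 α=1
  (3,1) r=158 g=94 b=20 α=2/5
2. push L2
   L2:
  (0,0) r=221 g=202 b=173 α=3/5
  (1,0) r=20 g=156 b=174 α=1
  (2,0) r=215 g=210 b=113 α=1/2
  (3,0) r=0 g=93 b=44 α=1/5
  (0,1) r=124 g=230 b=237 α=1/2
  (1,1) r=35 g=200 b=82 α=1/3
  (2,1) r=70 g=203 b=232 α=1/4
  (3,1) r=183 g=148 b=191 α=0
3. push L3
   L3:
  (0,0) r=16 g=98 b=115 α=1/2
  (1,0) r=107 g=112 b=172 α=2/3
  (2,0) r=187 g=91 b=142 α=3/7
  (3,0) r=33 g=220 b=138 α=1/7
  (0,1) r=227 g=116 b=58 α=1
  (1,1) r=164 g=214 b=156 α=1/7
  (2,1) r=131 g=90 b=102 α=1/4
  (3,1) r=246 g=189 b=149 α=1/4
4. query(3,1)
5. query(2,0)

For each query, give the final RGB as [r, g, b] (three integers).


at x=3,y=1 over L1,L2,L3:
L1 α=2/5: [316/5, 188/5, 8]
L2 α=0: [316/5, 188/5, 8]
L3 α=1/4: [1089/10, 1509/20, 173/4]
= [109, 75, 43]

(2,0) stack=L1,L2,L3; from [0,0,0]:
+L1 (α=4/7) → [12/7, 704/7, 400/7]
+L2 (α=1/2) → [1517/14, 1087/7, 1191/14]
+L3 (α=3/7) → [6961/49, 6259/49, 5364/49]
= [142, 128, 109]


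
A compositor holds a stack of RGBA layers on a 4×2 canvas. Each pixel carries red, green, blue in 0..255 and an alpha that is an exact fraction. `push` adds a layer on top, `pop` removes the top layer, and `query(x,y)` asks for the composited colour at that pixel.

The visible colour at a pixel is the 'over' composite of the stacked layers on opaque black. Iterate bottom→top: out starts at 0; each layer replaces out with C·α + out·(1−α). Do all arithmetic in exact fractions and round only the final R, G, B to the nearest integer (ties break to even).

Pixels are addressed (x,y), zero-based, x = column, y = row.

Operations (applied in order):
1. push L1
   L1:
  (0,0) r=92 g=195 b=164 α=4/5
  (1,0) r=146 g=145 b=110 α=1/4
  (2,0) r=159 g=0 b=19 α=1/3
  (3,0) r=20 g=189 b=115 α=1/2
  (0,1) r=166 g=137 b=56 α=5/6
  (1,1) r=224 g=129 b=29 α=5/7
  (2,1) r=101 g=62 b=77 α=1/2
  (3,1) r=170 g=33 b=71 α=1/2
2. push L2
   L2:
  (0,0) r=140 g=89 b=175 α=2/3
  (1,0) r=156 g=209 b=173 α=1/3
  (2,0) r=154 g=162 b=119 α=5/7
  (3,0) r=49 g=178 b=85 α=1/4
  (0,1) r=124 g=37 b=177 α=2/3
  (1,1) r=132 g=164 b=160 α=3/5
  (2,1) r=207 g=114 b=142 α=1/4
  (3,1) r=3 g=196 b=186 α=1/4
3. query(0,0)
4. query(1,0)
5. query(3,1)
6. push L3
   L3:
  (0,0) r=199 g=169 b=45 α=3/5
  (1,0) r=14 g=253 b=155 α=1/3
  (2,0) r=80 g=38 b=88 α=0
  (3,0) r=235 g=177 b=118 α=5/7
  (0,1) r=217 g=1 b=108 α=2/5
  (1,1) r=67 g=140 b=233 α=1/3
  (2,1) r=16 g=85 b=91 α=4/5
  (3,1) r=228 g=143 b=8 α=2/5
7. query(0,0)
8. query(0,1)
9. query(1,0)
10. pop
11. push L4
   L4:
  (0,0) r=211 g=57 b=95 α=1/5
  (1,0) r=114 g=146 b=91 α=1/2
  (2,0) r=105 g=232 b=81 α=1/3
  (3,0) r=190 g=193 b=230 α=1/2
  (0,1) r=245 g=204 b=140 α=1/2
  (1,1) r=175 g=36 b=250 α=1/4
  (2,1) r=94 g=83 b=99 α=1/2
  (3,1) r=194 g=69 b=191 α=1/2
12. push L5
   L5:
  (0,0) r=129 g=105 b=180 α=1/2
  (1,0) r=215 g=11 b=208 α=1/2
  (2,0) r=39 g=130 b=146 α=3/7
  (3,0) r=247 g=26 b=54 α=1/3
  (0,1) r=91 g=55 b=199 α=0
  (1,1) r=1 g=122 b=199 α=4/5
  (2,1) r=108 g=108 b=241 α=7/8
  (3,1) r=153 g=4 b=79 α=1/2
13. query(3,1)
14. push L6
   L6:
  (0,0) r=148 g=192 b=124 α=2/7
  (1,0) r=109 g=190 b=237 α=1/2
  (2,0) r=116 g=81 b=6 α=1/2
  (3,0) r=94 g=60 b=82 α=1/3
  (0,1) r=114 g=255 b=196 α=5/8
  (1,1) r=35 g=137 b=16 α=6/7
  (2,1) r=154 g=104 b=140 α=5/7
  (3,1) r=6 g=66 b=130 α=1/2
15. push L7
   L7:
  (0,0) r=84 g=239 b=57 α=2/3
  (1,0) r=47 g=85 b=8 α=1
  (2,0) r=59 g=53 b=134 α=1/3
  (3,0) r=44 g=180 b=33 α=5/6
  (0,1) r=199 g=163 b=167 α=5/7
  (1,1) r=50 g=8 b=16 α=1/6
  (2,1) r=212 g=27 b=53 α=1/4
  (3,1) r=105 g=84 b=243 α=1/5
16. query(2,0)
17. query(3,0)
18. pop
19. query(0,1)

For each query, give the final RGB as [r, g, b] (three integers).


at x=0,y=0 over L1,L2:
after L1 α=4/5: [368/5, 156, 656/5]
after L2 α=2/3: [1768/15, 334/3, 802/5]
rounded: [118, 111, 160]

query (1,0) [L1,L2] — begin 0,0,0
L1 α=1/4: [73/2, 145/4, 55/2]
L2 α=1/3: [229/3, 563/6, 76]
= [76, 94, 76]

at x=3,y=1 over L1,L2:
after L1 α=1/2: [85, 33/2, 71/2]
after L2 α=1/4: [129/2, 491/8, 585/8]
→ [64, 61, 73]

(0,0) stack=L1,L2,L3; from [0,0,0]:
L1 α=4/5: [368/5, 156, 656/5]
L2 α=2/3: [1768/15, 334/3, 802/5]
L3 α=3/5: [12491/75, 2189/15, 2279/25]
→ [167, 146, 91]

query (0,1) [L1,L2,L3] — begin 0,0,0
+L1 (α=5/6) → [415/3, 685/6, 140/3]
+L2 (α=2/3) → [1159/9, 1129/18, 1202/9]
+L3 (α=2/5) → [2461/15, 1141/30, 370/3]
rounded: [164, 38, 123]

(1,0) stack=L1,L2,L3; from [0,0,0]:
L1 α=1/4: [73/2, 145/4, 55/2]
L2 α=1/3: [229/3, 563/6, 76]
L3 α=1/3: [500/9, 1322/9, 307/3]
→ [56, 147, 102]

query (3,1) [L1,L2,L4,L5] — begin 0,0,0
+L1 (α=1/2) → [85, 33/2, 71/2]
+L2 (α=1/4) → [129/2, 491/8, 585/8]
+L4 (α=1/2) → [517/4, 1043/16, 2113/16]
+L5 (α=1/2) → [1129/8, 1107/32, 3377/32]
rounded: [141, 35, 106]

at x=2,y=0 over L1,L2,L4,L5,L6,L7:
+L1 (α=1/3) → [53, 0, 19/3]
+L2 (α=5/7) → [876/7, 810/7, 1823/21]
+L4 (α=1/3) → [829/7, 3244/21, 5347/63]
+L5 (α=3/7) → [4135/49, 21166/147, 48982/441]
+L6 (α=1/2) → [9819/98, 33073/294, 25814/441]
+L7 (α=1/3) → [12710/147, 40864/441, 110722/1323]
→ [86, 93, 84]

at x=3,y=0 over L1,L2,L4,L5,L6,L7:
after L1 α=1/2: [10, 189/2, 115/2]
after L2 α=1/4: [79/4, 923/8, 515/8]
after L4 α=1/2: [839/8, 2467/16, 2355/16]
after L5 α=1/3: [609/4, 2675/24, 929/8]
after L6 α=1/3: [797/6, 3395/36, 419/4]
after L7 α=5/6: [2117/36, 35795/216, 1079/24]
→ [59, 166, 45]

(0,1) stack=L1,L2,L4,L5,L6; from [0,0,0]:
+L1 (α=5/6) → [415/3, 685/6, 140/3]
+L2 (α=2/3) → [1159/9, 1129/18, 1202/9]
+L4 (α=1/2) → [1682/9, 4801/36, 1231/9]
+L5 (α=0) → [1682/9, 4801/36, 1231/9]
+L6 (α=5/8) → [424/3, 20101/96, 4171/24]
rounded: [141, 209, 174]


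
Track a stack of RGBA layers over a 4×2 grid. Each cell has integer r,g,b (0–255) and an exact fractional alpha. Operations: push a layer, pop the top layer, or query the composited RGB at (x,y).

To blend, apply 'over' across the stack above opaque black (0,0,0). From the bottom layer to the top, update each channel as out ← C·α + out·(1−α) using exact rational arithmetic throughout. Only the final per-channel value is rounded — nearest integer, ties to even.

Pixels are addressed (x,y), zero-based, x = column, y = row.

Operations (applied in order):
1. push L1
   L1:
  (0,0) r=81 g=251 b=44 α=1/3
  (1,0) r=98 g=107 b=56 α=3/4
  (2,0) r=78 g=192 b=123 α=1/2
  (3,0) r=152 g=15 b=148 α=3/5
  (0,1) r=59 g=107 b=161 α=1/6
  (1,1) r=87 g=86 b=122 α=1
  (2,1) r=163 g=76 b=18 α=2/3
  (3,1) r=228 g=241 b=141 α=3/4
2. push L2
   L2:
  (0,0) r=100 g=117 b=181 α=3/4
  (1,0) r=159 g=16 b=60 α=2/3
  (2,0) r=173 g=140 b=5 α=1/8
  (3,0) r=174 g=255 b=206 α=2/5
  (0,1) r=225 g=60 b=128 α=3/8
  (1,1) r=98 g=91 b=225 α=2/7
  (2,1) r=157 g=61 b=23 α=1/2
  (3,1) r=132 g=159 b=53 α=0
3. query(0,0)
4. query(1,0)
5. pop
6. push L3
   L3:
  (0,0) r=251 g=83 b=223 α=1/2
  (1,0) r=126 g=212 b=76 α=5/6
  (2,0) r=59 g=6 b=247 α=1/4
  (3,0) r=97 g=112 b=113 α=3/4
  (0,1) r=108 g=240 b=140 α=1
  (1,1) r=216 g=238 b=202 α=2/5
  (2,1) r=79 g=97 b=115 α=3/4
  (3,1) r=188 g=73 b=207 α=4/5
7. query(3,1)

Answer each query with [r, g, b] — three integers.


query (0,0) [L1,L2] — begin 0,0,0
+L1 (α=1/3) → [27, 251/3, 44/3]
+L2 (α=3/4) → [327/4, 326/3, 1673/12]
→ [82, 109, 139]

(1,0) stack=L1,L2; from [0,0,0]:
+L1 (α=3/4) → [147/2, 321/4, 42]
+L2 (α=2/3) → [261/2, 449/12, 54]
= [130, 37, 54]

query (3,1) [L1,L3] — begin 0,0,0
+L1 (α=3/4) → [171, 723/4, 423/4]
+L3 (α=4/5) → [923/5, 1891/20, 747/4]
rounded: [185, 95, 187]


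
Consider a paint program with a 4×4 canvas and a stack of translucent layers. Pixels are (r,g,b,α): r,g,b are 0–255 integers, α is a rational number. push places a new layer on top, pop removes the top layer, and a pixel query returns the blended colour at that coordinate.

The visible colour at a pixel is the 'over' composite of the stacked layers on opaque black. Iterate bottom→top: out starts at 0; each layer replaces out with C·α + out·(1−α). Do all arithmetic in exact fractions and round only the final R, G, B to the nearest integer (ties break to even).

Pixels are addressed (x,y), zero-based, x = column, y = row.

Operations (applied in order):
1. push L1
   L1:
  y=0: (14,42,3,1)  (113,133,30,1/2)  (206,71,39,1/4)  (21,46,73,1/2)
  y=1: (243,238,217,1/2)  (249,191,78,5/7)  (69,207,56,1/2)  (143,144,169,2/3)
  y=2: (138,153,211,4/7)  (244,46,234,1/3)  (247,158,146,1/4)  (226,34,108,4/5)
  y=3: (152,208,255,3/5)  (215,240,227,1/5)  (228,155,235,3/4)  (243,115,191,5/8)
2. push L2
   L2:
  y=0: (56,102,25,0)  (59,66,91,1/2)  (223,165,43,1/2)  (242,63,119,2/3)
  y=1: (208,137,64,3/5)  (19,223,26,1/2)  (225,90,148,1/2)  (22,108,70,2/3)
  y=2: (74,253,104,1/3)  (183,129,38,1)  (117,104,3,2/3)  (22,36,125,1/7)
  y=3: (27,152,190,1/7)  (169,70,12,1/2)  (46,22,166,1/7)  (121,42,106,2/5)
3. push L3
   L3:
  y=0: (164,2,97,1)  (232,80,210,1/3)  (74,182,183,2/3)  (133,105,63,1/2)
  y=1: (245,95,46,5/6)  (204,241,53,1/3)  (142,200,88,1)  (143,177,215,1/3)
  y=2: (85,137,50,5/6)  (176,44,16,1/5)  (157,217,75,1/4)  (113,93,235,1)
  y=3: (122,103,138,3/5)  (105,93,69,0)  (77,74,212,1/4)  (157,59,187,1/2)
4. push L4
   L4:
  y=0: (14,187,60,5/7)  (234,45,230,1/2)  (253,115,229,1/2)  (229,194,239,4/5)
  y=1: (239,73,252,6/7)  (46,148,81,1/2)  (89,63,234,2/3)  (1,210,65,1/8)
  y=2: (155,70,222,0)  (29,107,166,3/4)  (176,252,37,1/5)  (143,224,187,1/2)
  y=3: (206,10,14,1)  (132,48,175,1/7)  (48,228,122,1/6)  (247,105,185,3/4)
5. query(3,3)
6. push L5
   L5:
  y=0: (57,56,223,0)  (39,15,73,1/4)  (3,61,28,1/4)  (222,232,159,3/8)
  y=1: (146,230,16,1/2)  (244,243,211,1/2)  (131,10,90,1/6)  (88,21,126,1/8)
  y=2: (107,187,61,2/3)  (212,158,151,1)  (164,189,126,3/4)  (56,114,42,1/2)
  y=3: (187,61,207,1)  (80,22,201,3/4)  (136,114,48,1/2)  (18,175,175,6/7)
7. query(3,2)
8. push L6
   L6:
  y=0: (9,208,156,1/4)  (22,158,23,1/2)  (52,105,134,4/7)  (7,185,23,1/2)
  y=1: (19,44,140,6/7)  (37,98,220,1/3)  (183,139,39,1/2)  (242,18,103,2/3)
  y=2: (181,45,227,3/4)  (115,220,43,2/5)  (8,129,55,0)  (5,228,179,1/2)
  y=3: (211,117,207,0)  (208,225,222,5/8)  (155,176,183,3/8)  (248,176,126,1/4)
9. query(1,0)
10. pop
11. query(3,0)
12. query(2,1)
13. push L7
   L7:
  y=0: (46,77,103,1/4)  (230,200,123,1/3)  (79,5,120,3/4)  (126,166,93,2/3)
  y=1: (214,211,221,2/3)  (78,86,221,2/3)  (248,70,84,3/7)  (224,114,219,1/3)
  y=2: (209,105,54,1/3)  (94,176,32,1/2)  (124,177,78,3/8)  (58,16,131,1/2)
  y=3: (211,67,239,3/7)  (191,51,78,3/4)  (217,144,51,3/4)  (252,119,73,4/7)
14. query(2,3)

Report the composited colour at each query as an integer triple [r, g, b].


(3,3) stack=L1,L2,L3,L4; from [0,0,0]:
L1 α=5/8: [1215/8, 575/8, 955/8]
L2 α=2/5: [5581/40, 2397/40, 4561/40]
L3 α=1/2: [11861/80, 4757/80, 12041/80]
L4 α=3/4: [71141/320, 29957/320, 56441/320]
→ [222, 94, 176]

at x=3,y=2 over L1,L2,L3,L4,L5:
+L1 (α=4/5) → [904/5, 136/5, 432/5]
+L2 (α=1/7) → [5534/35, 996/35, 3217/35]
+L3 (α=1) → [113, 93, 235]
+L4 (α=1/2) → [128, 317/2, 211]
+L5 (α=1/2) → [92, 545/4, 253/2]
rounded: [92, 136, 126]

(1,0) stack=L1,L2,L3,L4,L5,L6; from [0,0,0]:
after L1 α=1/2: [113/2, 133/2, 15]
after L2 α=1/2: [231/4, 265/4, 53]
after L3 α=1/3: [695/6, 425/6, 316/3]
after L4 α=1/2: [2099/12, 695/12, 503/3]
after L5 α=1/4: [2255/16, 755/16, 144]
after L6 α=1/2: [2607/32, 3283/32, 167/2]
→ [81, 103, 84]

at x=3,y=0 over L1,L2,L3,L4,L5:
+L1 (α=1/2) → [21/2, 23, 73/2]
+L2 (α=2/3) → [989/6, 149/3, 183/2]
+L3 (α=1/2) → [1787/12, 232/3, 309/4]
+L4 (α=4/5) → [12779/60, 512/3, 4133/20]
+L5 (α=3/8) → [20771/96, 581/3, 6041/32]
→ [216, 194, 189]

(2,1) stack=L1,L2,L3,L4,L5; from [0,0,0]:
+L1 (α=1/2) → [69/2, 207/2, 28]
+L2 (α=1/2) → [519/4, 387/4, 88]
+L3 (α=1) → [142, 200, 88]
+L4 (α=2/3) → [320/3, 326/3, 556/3]
+L5 (α=1/6) → [1993/18, 830/9, 1525/9]
→ [111, 92, 169]

at x=2,y=3 over L1,L2,L3,L4,L5,L7:
L1 α=3/4: [171, 465/4, 705/4]
L2 α=1/7: [1072/7, 1439/14, 2447/14]
L3 α=1/4: [3755/28, 5353/56, 10309/56]
L4 α=1/6: [20119/168, 39533/336, 19459/112]
L5 α=1/2: [42967/336, 77837/672, 24835/224]
L7 α=3/4: [261703/1344, 368141/2688, 59107/896]
= [195, 137, 66]


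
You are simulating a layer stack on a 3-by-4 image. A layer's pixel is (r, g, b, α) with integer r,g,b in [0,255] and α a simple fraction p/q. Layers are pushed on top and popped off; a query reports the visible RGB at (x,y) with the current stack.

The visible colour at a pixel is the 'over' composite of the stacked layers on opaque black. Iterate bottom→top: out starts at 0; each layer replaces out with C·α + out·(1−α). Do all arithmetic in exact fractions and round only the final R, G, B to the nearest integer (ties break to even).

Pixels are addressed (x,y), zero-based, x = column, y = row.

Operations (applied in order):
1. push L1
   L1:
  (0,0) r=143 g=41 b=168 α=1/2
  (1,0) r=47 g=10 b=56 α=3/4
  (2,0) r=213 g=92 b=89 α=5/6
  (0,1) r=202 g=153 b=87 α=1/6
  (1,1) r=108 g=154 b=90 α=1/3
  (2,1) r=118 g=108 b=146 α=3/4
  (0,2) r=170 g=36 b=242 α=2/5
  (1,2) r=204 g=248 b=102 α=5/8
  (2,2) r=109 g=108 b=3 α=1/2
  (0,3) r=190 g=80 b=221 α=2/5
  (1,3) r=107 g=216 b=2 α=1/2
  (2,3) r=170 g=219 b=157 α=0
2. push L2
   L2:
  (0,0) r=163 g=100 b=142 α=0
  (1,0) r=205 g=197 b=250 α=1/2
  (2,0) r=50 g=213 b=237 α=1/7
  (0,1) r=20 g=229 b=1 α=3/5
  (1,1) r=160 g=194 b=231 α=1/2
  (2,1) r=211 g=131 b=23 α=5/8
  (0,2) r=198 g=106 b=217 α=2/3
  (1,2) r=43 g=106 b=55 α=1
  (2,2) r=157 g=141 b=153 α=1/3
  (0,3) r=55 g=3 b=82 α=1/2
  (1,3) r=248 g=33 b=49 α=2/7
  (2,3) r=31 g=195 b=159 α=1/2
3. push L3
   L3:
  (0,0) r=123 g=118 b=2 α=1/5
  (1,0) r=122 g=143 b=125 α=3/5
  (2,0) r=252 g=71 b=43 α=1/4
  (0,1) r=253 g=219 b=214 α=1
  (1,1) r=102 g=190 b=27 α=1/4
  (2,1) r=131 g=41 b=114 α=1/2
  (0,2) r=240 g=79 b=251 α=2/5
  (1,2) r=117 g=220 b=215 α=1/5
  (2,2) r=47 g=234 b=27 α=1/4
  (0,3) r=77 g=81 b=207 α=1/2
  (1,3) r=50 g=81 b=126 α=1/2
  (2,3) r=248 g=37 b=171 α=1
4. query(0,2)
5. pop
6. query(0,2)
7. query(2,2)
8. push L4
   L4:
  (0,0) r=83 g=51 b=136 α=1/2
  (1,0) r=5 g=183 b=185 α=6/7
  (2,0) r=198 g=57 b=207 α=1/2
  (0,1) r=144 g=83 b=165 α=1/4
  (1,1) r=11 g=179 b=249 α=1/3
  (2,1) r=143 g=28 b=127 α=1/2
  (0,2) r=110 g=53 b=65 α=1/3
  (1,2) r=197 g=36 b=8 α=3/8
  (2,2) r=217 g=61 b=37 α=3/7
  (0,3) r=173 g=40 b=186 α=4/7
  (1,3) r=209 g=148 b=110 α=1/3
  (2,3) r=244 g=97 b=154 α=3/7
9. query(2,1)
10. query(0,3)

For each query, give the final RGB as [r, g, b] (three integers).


query (0,2) [L1,L2,L3] — begin 0,0,0
L1 α=2/5: [68, 72/5, 484/5]
L2 α=2/3: [464/3, 1132/15, 2654/15]
L3 α=2/5: [944/5, 1922/25, 5164/25]
= [189, 77, 207]

(0,2) stack=L1,L2; from [0,0,0]:
after L1 α=2/5: [68, 72/5, 484/5]
after L2 α=2/3: [464/3, 1132/15, 2654/15]
rounded: [155, 75, 177]

query (2,2) [L1,L2] — begin 0,0,0
+L1 (α=1/2) → [109/2, 54, 3/2]
+L2 (α=1/3) → [266/3, 83, 52]
rounded: [89, 83, 52]

query (2,1) [L1,L2,L4] — begin 0,0,0
+L1 (α=3/4) → [177/2, 81, 219/2]
+L2 (α=5/8) → [2641/16, 449/4, 887/16]
+L4 (α=1/2) → [4929/32, 561/8, 2919/32]
→ [154, 70, 91]

query (0,3) [L1,L2,L4] — begin 0,0,0
L1 α=2/5: [76, 32, 442/5]
L2 α=1/2: [131/2, 35/2, 426/5]
L4 α=4/7: [1777/14, 425/14, 714/5]
→ [127, 30, 143]


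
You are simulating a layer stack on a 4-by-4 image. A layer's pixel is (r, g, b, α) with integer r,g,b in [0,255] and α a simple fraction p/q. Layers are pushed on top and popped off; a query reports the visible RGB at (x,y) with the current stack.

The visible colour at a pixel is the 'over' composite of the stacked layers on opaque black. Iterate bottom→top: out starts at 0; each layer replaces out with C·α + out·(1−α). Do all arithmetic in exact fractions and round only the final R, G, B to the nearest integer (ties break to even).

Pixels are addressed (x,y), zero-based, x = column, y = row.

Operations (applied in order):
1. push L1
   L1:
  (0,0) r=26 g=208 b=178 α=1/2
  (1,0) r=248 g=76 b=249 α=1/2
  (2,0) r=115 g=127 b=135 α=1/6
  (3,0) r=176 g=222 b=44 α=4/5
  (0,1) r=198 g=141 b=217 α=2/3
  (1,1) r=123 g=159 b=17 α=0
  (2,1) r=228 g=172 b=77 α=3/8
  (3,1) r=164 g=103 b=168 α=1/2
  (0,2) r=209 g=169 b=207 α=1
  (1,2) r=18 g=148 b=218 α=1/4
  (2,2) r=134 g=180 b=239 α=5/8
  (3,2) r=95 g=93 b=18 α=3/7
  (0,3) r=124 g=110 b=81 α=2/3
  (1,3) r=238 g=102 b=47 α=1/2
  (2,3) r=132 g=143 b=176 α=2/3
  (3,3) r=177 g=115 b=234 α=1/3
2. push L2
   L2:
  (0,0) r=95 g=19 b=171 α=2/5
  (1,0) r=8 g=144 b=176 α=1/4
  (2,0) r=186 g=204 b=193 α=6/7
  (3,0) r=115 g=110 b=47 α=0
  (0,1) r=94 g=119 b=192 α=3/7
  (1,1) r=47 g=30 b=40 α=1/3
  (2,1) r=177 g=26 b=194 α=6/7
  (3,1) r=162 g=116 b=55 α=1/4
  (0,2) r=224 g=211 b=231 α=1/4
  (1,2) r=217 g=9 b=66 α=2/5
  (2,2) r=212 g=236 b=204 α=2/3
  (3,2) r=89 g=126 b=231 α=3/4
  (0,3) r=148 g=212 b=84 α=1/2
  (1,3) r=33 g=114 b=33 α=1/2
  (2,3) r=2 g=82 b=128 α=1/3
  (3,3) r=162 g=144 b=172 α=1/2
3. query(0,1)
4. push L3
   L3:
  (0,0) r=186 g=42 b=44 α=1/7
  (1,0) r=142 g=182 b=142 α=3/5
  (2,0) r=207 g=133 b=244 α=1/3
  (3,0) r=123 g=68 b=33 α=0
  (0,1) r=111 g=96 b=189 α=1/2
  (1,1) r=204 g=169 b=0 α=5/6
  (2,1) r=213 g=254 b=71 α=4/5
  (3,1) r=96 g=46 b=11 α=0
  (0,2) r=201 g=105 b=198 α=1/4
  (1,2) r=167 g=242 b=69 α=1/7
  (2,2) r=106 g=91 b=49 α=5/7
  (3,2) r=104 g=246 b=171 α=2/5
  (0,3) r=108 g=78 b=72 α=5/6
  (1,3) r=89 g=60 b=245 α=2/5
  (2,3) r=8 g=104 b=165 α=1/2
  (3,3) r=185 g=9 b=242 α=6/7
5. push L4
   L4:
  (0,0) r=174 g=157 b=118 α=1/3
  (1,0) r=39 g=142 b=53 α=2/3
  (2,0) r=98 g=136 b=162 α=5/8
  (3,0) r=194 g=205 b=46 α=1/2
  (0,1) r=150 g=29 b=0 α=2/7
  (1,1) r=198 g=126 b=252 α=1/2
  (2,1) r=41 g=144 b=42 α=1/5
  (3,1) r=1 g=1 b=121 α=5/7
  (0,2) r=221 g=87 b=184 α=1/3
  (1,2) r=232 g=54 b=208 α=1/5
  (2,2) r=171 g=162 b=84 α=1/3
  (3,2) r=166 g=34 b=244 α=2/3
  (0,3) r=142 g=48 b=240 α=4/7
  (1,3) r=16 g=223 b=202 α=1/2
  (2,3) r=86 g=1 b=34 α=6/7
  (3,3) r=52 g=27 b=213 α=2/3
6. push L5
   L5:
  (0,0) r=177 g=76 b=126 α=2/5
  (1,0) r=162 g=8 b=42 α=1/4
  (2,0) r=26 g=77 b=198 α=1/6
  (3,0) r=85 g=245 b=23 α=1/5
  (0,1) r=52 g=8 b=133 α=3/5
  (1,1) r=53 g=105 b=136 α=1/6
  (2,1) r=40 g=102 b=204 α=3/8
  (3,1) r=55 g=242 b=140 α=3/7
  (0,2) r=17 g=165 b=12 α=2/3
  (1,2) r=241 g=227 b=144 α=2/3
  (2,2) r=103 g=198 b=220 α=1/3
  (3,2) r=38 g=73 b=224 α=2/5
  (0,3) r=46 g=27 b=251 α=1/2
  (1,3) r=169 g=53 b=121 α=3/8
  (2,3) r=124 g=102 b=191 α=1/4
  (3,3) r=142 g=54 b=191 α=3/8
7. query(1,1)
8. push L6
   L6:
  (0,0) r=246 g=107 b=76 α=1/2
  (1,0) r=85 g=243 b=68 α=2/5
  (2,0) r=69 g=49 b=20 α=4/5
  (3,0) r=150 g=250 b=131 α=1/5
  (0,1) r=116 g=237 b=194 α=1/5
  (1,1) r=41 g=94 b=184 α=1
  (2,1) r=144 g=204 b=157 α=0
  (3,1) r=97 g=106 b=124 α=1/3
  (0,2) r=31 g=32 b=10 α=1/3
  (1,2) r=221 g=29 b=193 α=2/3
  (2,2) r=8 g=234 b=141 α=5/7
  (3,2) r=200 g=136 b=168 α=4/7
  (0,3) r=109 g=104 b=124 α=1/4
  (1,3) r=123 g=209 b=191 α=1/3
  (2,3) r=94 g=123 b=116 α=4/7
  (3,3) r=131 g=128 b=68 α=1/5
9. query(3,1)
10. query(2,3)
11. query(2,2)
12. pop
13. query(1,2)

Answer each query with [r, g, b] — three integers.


(0,1) stack=L1,L2; from [0,0,0]:
after L1 α=2/3: [132, 94, 434/3]
after L2 α=3/7: [810/7, 733/7, 3464/21]
→ [116, 105, 165]

(1,1) stack=L1,L2,L3,L4,L5; from [0,0,0]:
after L1 α=0: [0, 0, 0]
after L2 α=1/3: [47/3, 10, 40/3]
after L3 α=5/6: [3107/18, 285/2, 20/9]
after L4 α=1/2: [6671/36, 537/4, 1144/9]
after L5 α=1/6: [35263/216, 1035/8, 3472/27]
→ [163, 129, 129]

at x=3,y=1 over L1,L2,L3,L4,L5,L6:
L1 α=1/2: [82, 103/2, 84]
L2 α=1/4: [102, 541/8, 307/4]
L3 α=0: [102, 541/8, 307/4]
L4 α=5/7: [209/7, 561/28, 1517/14]
L5 α=3/7: [1991/49, 5643/49, 5974/49]
L6 α=1/3: [8735/147, 16480/147, 6008/49]
rounded: [59, 112, 123]

(2,3) stack=L1,L2,L3,L4,L5,L6; from [0,0,0]:
+L1 (α=2/3) → [88, 286/3, 352/3]
+L2 (α=1/3) → [178/3, 818/9, 1088/9]
+L3 (α=1/2) → [101/3, 877/9, 2573/18]
+L4 (α=6/7) → [1649/21, 133/9, 6245/126]
+L5 (α=1/4) → [2517/28, 439/12, 14267/168]
+L6 (α=4/7) → [18079/196, 2407/28, 40251/392]
= [92, 86, 103]

at x=2,y=2 over L1,L2,L3,L4,L5,L6:
+L1 (α=5/8) → [335/4, 225/2, 1195/8]
+L2 (α=2/3) → [677/4, 1169/6, 4459/24]
+L3 (α=5/7) → [1737/14, 362/3, 1057/12]
+L4 (α=1/3) → [978/7, 1210/9, 1561/18]
+L5 (α=1/3) → [2677/21, 4202/27, 3541/27]
+L6 (α=5/7) → [6194/147, 39994/189, 3731/27]
→ [42, 212, 138]

(1,2) stack=L1,L2,L3,L4,L5; from [0,0,0]:
+L1 (α=1/4) → [9/2, 37, 109/2]
+L2 (α=2/5) → [179/2, 129/5, 591/10]
+L3 (α=1/7) → [704/7, 1984/35, 2118/35]
+L4 (α=1/5) → [888/7, 9826/175, 15752/175]
+L5 (α=2/3) → [4262/21, 89276/525, 66152/525]
→ [203, 170, 126]


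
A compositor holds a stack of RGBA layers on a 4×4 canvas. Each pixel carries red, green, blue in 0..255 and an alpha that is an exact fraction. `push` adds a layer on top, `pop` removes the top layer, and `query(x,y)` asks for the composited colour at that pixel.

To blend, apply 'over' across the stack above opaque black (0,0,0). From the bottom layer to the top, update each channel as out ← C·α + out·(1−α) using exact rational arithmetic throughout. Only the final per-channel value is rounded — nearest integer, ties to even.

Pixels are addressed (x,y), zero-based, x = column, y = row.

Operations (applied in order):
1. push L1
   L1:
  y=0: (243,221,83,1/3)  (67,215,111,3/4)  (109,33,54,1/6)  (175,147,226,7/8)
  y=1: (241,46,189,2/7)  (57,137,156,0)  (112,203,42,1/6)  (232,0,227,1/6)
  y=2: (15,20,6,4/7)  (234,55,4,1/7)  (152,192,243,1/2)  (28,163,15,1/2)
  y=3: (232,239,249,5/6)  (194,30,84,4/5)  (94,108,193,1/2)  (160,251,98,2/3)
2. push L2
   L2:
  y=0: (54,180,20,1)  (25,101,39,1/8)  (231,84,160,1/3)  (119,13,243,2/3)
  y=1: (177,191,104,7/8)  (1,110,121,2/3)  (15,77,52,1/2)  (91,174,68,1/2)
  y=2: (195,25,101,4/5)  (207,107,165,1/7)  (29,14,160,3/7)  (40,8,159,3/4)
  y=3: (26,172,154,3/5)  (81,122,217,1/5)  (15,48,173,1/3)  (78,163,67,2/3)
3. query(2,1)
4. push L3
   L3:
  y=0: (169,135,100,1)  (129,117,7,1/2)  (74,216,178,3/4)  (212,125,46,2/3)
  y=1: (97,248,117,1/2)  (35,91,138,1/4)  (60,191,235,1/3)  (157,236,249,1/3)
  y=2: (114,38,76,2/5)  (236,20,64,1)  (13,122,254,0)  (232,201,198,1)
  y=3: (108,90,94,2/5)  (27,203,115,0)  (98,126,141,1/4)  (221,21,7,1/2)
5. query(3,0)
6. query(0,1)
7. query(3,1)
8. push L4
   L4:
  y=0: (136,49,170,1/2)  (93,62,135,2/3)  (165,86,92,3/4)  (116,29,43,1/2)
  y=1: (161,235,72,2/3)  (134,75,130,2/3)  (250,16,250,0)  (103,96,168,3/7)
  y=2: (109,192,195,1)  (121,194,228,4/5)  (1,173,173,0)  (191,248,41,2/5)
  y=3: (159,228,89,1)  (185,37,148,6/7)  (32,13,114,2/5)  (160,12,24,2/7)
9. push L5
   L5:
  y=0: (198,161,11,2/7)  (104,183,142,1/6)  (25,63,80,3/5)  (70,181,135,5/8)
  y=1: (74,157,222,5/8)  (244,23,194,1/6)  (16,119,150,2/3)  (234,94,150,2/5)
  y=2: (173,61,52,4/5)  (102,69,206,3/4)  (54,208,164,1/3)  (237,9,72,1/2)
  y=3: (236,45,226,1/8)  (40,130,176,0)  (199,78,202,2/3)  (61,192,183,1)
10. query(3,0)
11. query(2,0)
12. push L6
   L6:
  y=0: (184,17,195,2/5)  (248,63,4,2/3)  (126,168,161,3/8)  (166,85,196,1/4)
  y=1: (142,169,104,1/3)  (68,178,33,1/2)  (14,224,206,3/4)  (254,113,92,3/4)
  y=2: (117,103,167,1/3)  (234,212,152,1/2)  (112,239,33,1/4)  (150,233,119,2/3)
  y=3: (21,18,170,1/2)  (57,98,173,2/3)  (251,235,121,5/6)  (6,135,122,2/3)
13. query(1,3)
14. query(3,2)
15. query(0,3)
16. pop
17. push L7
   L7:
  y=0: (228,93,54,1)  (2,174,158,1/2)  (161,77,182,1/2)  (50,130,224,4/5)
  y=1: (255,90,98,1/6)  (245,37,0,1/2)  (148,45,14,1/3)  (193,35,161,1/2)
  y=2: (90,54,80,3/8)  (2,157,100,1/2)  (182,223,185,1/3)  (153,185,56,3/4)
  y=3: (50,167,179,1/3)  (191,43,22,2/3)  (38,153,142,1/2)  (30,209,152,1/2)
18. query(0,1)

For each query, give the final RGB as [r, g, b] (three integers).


(2,1) stack=L1,L2; from [0,0,0]:
after L1 α=1/6: [56/3, 203/6, 7]
after L2 α=1/2: [101/6, 665/12, 59/2]
rounded: [17, 55, 30]

(3,0) stack=L1,L2,L3; from [0,0,0]:
L1 α=7/8: [1225/8, 1029/8, 791/4]
L2 α=2/3: [1043/8, 1237/24, 2735/12]
L3 α=2/3: [4435/24, 7237/72, 3839/36]
→ [185, 101, 107]

(0,1) stack=L1,L2,L3; from [0,0,0]:
L1 α=2/7: [482/7, 92/7, 54]
L2 α=7/8: [9155/56, 9451/56, 391/4]
L3 α=1/2: [14587/112, 23339/112, 859/8]
rounded: [130, 208, 107]

at x=3,y=1 over L1,L2,L3:
after L1 α=1/6: [116/3, 0, 227/6]
after L2 α=1/2: [389/6, 87, 635/12]
after L3 α=1/3: [860/9, 410/3, 2129/18]
= [96, 137, 118]

(3,0) stack=L1,L2,L3,L4,L5; from [0,0,0]:
L1 α=7/8: [1225/8, 1029/8, 791/4]
L2 α=2/3: [1043/8, 1237/24, 2735/12]
L3 α=2/3: [4435/24, 7237/72, 3839/36]
L4 α=1/2: [7219/48, 9325/144, 5387/72]
L5 α=5/8: [12819/128, 52765/384, 21587/192]
= [100, 137, 112]

query (2,0) [L1,L2,L3,L4,L5] — begin 0,0,0
L1 α=1/6: [109/6, 11/2, 9]
L2 α=1/3: [802/9, 95/3, 178/3]
L3 α=3/4: [700/9, 2039/12, 445/3]
L4 α=3/4: [5155/36, 5135/48, 1273/12]
L5 α=3/5: [1301/18, 9671/120, 2713/30]
rounded: [72, 81, 90]

query (1,3) [L1,L2,L3,L4,L5,L6] — begin 0,0,0
+L1 (α=4/5) → [776/5, 24, 336/5]
+L2 (α=1/5) → [3509/25, 218/5, 2429/25]
+L3 (α=0) → [3509/25, 218/5, 2429/25]
+L4 (α=6/7) → [31259/175, 1328/35, 24629/175]
+L5 (α=0) → [31259/175, 1328/35, 24629/175]
+L6 (α=2/3) → [51209/525, 8188/105, 28393/175]
= [98, 78, 162]

at x=3,y=2 over L1,L2,L3,L4,L5,L6:
L1 α=1/2: [14, 163/2, 15/2]
L2 α=3/4: [67/2, 211/8, 969/8]
L3 α=1: [232, 201, 198]
L4 α=2/5: [1078/5, 1099/5, 676/5]
L5 α=1/2: [2263/10, 572/5, 518/5]
L6 α=2/3: [5263/30, 2902/15, 1708/15]
rounded: [175, 193, 114]

at x=0,y=3 over L1,L2,L3,L4,L5,L6:
+L1 (α=5/6) → [580/3, 1195/6, 415/2]
+L2 (α=3/5) → [1394/15, 2743/15, 877/5]
+L3 (α=2/5) → [2474/25, 3643/25, 3571/25]
+L4 (α=1) → [159, 228, 89]
+L5 (α=1/8) → [1349/8, 1641/8, 849/8]
+L6 (α=1/2) → [1517/16, 1785/16, 2209/16]
rounded: [95, 112, 138]

at x=0,y=1 over L1,L2,L3,L4,L5,L7:
L1 α=2/7: [482/7, 92/7, 54]
L2 α=7/8: [9155/56, 9451/56, 391/4]
L3 α=1/2: [14587/112, 23339/112, 859/8]
L4 α=2/3: [50651/336, 75979/336, 2011/24]
L5 α=5/8: [92091/896, 163899/896, 10891/64]
L7 α=1/6: [229645/1792, 300045/1792, 60727/384]
= [128, 167, 158]


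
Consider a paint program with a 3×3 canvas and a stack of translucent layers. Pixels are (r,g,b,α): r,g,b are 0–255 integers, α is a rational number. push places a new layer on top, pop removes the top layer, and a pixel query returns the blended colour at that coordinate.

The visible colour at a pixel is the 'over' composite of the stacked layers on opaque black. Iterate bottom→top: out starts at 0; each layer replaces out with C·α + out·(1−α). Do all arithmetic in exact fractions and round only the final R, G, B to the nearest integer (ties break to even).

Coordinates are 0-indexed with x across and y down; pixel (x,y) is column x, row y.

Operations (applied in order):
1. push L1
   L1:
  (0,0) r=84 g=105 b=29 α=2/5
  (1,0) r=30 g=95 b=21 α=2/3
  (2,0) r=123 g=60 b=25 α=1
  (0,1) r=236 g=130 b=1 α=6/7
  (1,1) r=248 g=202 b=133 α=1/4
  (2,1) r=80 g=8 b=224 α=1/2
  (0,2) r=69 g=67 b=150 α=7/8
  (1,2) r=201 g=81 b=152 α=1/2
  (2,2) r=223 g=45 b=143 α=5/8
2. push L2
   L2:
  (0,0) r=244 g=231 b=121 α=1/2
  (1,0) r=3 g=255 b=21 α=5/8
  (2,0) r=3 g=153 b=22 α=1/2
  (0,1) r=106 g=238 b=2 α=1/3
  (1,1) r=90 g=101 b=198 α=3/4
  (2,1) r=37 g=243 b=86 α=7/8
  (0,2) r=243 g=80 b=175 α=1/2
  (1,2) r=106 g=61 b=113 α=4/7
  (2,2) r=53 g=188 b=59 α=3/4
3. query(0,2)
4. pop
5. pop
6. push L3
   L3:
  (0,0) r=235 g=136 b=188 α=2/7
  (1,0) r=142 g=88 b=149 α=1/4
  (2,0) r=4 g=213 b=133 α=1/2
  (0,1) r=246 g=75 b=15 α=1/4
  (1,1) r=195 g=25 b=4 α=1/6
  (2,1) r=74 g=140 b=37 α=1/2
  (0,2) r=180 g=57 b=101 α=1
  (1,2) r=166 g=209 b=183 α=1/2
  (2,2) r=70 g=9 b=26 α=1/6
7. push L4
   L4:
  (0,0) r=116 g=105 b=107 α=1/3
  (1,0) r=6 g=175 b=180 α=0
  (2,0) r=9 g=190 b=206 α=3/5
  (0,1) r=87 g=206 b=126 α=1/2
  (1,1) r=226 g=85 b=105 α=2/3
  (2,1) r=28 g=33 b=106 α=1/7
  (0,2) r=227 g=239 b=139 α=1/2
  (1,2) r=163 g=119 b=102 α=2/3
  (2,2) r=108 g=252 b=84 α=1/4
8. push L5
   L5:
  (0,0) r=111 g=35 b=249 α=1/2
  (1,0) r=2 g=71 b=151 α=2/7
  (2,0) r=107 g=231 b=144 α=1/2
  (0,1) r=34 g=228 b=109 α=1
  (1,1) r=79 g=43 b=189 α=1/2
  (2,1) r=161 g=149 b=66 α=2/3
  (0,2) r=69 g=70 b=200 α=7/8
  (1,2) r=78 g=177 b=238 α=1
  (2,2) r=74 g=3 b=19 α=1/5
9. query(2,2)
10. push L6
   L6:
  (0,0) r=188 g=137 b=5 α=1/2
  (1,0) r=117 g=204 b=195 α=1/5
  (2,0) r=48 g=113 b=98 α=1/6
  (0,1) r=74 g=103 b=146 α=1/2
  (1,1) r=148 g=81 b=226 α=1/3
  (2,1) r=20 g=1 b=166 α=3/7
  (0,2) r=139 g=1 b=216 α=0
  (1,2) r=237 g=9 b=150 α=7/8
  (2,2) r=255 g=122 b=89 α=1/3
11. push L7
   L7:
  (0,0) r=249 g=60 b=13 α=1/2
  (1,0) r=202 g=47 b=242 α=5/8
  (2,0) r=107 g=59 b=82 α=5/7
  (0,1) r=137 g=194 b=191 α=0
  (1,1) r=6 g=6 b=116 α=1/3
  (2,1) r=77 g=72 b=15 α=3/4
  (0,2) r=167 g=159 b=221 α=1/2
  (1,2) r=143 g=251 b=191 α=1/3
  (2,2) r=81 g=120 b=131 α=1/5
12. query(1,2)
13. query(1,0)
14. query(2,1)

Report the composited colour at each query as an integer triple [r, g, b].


query (0,2) [L1,L2] — begin 0,0,0
after L1 α=7/8: [483/8, 469/8, 525/4]
after L2 α=1/2: [2427/16, 1109/16, 1225/8]
= [152, 69, 153]

(2,2) stack=L3,L4,L5; from [0,0,0]:
after L3 α=1/6: [35/3, 3/2, 13/3]
after L4 α=1/4: [143/4, 513/8, 97/4]
after L5 α=1/5: [217/5, 519/10, 116/5]
→ [43, 52, 23]

(1,2) stack=L3,L4,L5,L6,L7; from [0,0,0]:
+L3 (α=1/2) → [83, 209/2, 183/2]
+L4 (α=2/3) → [409/3, 685/6, 197/2]
+L5 (α=1) → [78, 177, 238]
+L6 (α=7/8) → [1737/8, 30, 161]
+L7 (α=1/3) → [2309/12, 311/3, 171]
rounded: [192, 104, 171]

(1,0) stack=L3,L4,L5,L6,L7; from [0,0,0]:
L3 α=1/4: [71/2, 22, 149/4]
L4 α=0: [71/2, 22, 149/4]
L5 α=2/7: [363/14, 36, 279/4]
L6 α=1/5: [309/7, 348/5, 474/5]
L7 α=5/8: [7997/56, 2219/40, 934/5]
rounded: [143, 55, 187]

query (2,1) [L3,L4,L5,L6,L7] — begin 0,0,0
+L3 (α=1/2) → [37, 70, 37/2]
+L4 (α=1/7) → [250/7, 453/7, 31]
+L5 (α=2/3) → [2504/21, 2539/21, 163/3]
+L6 (α=3/7) → [11276/147, 10219/147, 2146/21]
+L7 (α=3/4) → [45233/588, 41971/588, 3091/84]
= [77, 71, 37]
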